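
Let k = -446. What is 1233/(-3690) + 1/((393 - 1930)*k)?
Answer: -23478341/70263955 ≈ -0.33415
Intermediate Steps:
1233/(-3690) + 1/((393 - 1930)*k) = 1233/(-3690) + 1/((393 - 1930)*(-446)) = 1233*(-1/3690) - 1/446/(-1537) = -137/410 - 1/1537*(-1/446) = -137/410 + 1/685502 = -23478341/70263955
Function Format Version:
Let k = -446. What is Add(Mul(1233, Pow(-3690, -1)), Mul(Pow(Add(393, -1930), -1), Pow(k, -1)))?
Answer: Rational(-23478341, 70263955) ≈ -0.33415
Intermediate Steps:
Add(Mul(1233, Pow(-3690, -1)), Mul(Pow(Add(393, -1930), -1), Pow(k, -1))) = Add(Mul(1233, Pow(-3690, -1)), Mul(Pow(Add(393, -1930), -1), Pow(-446, -1))) = Add(Mul(1233, Rational(-1, 3690)), Mul(Pow(-1537, -1), Rational(-1, 446))) = Add(Rational(-137, 410), Mul(Rational(-1, 1537), Rational(-1, 446))) = Add(Rational(-137, 410), Rational(1, 685502)) = Rational(-23478341, 70263955)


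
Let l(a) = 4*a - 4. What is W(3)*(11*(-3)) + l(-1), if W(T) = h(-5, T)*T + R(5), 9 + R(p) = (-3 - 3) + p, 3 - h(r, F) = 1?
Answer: 124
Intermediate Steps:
h(r, F) = 2 (h(r, F) = 3 - 1*1 = 3 - 1 = 2)
l(a) = -4 + 4*a
R(p) = -15 + p (R(p) = -9 + ((-3 - 3) + p) = -9 + (-6 + p) = -15 + p)
W(T) = -10 + 2*T (W(T) = 2*T + (-15 + 5) = 2*T - 10 = -10 + 2*T)
W(3)*(11*(-3)) + l(-1) = (-10 + 2*3)*(11*(-3)) + (-4 + 4*(-1)) = (-10 + 6)*(-33) + (-4 - 4) = -4*(-33) - 8 = 132 - 8 = 124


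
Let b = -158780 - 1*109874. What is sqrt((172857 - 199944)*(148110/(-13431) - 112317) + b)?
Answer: sqrt(503963995366355)/407 ≈ 55158.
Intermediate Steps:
b = -268654 (b = -158780 - 109874 = -268654)
sqrt((172857 - 199944)*(148110/(-13431) - 112317) + b) = sqrt((172857 - 199944)*(148110/(-13431) - 112317) - 268654) = sqrt(-27087*(148110*(-1/13431) - 112317) - 268654) = sqrt(-27087*(-49370/4477 - 112317) - 268654) = sqrt(-27087*(-502892579/4477) - 268654) = sqrt(13621851287373/4477 - 268654) = sqrt(13620648523415/4477) = sqrt(503963995366355)/407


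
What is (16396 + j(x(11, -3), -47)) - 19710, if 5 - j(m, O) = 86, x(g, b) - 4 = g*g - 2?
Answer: -3395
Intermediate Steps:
x(g, b) = 2 + g**2 (x(g, b) = 4 + (g*g - 2) = 4 + (g**2 - 2) = 4 + (-2 + g**2) = 2 + g**2)
j(m, O) = -81 (j(m, O) = 5 - 1*86 = 5 - 86 = -81)
(16396 + j(x(11, -3), -47)) - 19710 = (16396 - 81) - 19710 = 16315 - 19710 = -3395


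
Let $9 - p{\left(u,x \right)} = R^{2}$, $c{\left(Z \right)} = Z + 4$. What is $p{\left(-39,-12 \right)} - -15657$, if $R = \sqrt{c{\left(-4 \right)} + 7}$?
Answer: $15659$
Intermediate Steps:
$c{\left(Z \right)} = 4 + Z$
$R = \sqrt{7}$ ($R = \sqrt{\left(4 - 4\right) + 7} = \sqrt{0 + 7} = \sqrt{7} \approx 2.6458$)
$p{\left(u,x \right)} = 2$ ($p{\left(u,x \right)} = 9 - \left(\sqrt{7}\right)^{2} = 9 - 7 = 2$)
$p{\left(-39,-12 \right)} - -15657 = 2 - -15657 = 2 + 15657 = 15659$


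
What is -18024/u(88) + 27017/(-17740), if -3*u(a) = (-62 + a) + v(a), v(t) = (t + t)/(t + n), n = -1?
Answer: 41693887957/21625060 ≈ 1928.0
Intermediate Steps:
v(t) = 2*t/(-1 + t) (v(t) = (t + t)/(t - 1) = (2*t)/(-1 + t) = 2*t/(-1 + t))
u(a) = 62/3 - a/3 - 2*a/(3*(-1 + a)) (u(a) = -((-62 + a) + 2*a/(-1 + a))/3 = -(-62 + a + 2*a/(-1 + a))/3 = 62/3 - a/3 - 2*a/(3*(-1 + a)))
-18024/u(88) + 27017/(-17740) = -18024*3*(-1 + 88)/(-62 - 1*88² + 61*88) + 27017/(-17740) = -18024*261/(-62 - 1*7744 + 5368) + 27017*(-1/17740) = -18024*261/(-62 - 7744 + 5368) - 27017/17740 = -18024/((⅓)*(1/87)*(-2438)) - 27017/17740 = -18024/(-2438/261) - 27017/17740 = -18024*(-261/2438) - 27017/17740 = 2352132/1219 - 27017/17740 = 41693887957/21625060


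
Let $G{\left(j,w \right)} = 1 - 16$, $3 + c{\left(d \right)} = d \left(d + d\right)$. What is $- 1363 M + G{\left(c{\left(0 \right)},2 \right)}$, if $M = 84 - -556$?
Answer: $-872335$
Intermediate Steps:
$c{\left(d \right)} = -3 + 2 d^{2}$ ($c{\left(d \right)} = -3 + d \left(d + d\right) = -3 + d 2 d = -3 + 2 d^{2}$)
$G{\left(j,w \right)} = -15$ ($G{\left(j,w \right)} = 1 - 16 = -15$)
$M = 640$ ($M = 84 + 556 = 640$)
$- 1363 M + G{\left(c{\left(0 \right)},2 \right)} = \left(-1363\right) 640 - 15 = -872320 - 15 = -872335$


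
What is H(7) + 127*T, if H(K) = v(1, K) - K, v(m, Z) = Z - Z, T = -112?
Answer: -14231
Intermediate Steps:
v(m, Z) = 0
H(K) = -K (H(K) = 0 - K = -K)
H(7) + 127*T = -1*7 + 127*(-112) = -7 - 14224 = -14231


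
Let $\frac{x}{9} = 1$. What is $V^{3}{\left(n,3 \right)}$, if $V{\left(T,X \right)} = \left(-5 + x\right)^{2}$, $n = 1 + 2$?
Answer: $4096$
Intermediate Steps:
$x = 9$ ($x = 9 \cdot 1 = 9$)
$n = 3$
$V{\left(T,X \right)} = 16$ ($V{\left(T,X \right)} = \left(-5 + 9\right)^{2} = 4^{2} = 16$)
$V^{3}{\left(n,3 \right)} = 16^{3} = 4096$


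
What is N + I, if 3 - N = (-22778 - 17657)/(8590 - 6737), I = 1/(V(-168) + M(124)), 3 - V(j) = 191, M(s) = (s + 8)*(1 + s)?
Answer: 750255981/30226136 ≈ 24.821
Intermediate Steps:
M(s) = (1 + s)*(8 + s) (M(s) = (8 + s)*(1 + s) = (1 + s)*(8 + s))
V(j) = -188 (V(j) = 3 - 1*191 = 3 - 191 = -188)
I = 1/16312 (I = 1/(-188 + (8 + 124² + 9*124)) = 1/(-188 + (8 + 15376 + 1116)) = 1/(-188 + 16500) = 1/16312 ≈ 6.1305e-5)
N = 45994/1853 (N = 3 - (-22778 - 17657)/(8590 - 6737) = 3 - (-40435)/1853 = 3 - 1*(-40435/1853) = 3 + 40435/1853 = 45994/1853 ≈ 24.821)
N + I = 45994/1853 + 1/16312 = 750255981/30226136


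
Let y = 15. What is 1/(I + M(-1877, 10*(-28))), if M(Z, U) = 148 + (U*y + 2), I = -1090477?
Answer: -1/1094527 ≈ -9.1364e-7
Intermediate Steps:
M(Z, U) = 150 + 15*U (M(Z, U) = 148 + (U*15 + 2) = 148 + (15*U + 2) = 148 + (2 + 15*U) = 150 + 15*U)
1/(I + M(-1877, 10*(-28))) = 1/(-1090477 + (150 + 15*(10*(-28)))) = 1/(-1090477 + (150 + 15*(-280))) = 1/(-1090477 + (150 - 4200)) = 1/(-1090477 - 4050) = 1/(-1094527) = -1/1094527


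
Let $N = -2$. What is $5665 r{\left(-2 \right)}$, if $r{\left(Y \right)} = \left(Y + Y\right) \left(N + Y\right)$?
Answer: $90640$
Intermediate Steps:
$r{\left(Y \right)} = 2 Y \left(-2 + Y\right)$ ($r{\left(Y \right)} = \left(Y + Y\right) \left(-2 + Y\right) = 2 Y \left(-2 + Y\right)$)
$5665 r{\left(-2 \right)} = 5665 \cdot 2 \left(-2\right) \left(-2 - 2\right) = 5665 \cdot 2 \left(-2\right) \left(-4\right) = 5665 \cdot 16 = 90640$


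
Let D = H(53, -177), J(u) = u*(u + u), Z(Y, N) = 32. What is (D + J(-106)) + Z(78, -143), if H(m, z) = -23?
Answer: 22481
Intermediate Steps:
J(u) = 2*u**2 (J(u) = u*(2*u) = 2*u**2)
D = -23
(D + J(-106)) + Z(78, -143) = (-23 + 2*(-106)**2) + 32 = (-23 + 2*11236) + 32 = (-23 + 22472) + 32 = 22449 + 32 = 22481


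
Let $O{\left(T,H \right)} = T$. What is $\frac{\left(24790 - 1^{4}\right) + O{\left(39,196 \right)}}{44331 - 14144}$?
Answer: $\frac{24828}{30187} \approx 0.82247$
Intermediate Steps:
$\frac{\left(24790 - 1^{4}\right) + O{\left(39,196 \right)}}{44331 - 14144} = \frac{\left(24790 - 1^{4}\right) + 39}{44331 - 14144} = \frac{\left(24790 - 1\right) + 39}{30187} = \left(\left(24790 - 1\right) + 39\right) \frac{1}{30187} = \left(24789 + 39\right) \frac{1}{30187} = 24828 \cdot \frac{1}{30187} = \frac{24828}{30187}$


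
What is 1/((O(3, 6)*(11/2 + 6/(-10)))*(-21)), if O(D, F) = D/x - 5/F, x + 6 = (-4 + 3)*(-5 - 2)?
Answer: -20/4459 ≈ -0.0044853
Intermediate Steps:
x = 1 (x = -6 + (-4 + 3)*(-5 - 2) = -6 - 1*(-7) = -6 + 7 = 1)
O(D, F) = D - 5/F (O(D, F) = D/1 - 5/F = D*1 - 5/F = D - 5/F)
1/((O(3, 6)*(11/2 + 6/(-10)))*(-21)) = 1/(((3 - 5/6)*(11/2 + 6/(-10)))*(-21)) = 1/(((3 - 5*⅙)*(11*(½) + 6*(-⅒)))*(-21)) = 1/(((3 - ⅚)*(11/2 - ⅗))*(-21)) = 1/(((13/6)*(49/10))*(-21)) = 1/((637/60)*(-21)) = 1/(-4459/20) = -20/4459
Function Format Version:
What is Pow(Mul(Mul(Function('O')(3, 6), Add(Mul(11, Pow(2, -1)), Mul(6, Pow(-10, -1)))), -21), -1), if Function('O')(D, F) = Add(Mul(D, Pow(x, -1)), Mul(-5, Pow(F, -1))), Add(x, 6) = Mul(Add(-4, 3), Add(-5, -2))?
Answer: Rational(-20, 4459) ≈ -0.0044853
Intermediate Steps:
x = 1 (x = Add(-6, Mul(Add(-4, 3), Add(-5, -2))) = Add(-6, Mul(-1, -7)) = Add(-6, 7) = 1)
Function('O')(D, F) = Add(D, Mul(-5, Pow(F, -1))) (Function('O')(D, F) = Add(Mul(D, Pow(1, -1)), Mul(-5, Pow(F, -1))) = Add(Mul(D, 1), Mul(-5, Pow(F, -1))) = Add(D, Mul(-5, Pow(F, -1))))
Pow(Mul(Mul(Function('O')(3, 6), Add(Mul(11, Pow(2, -1)), Mul(6, Pow(-10, -1)))), -21), -1) = Pow(Mul(Mul(Add(3, Mul(-5, Pow(6, -1))), Add(Mul(11, Pow(2, -1)), Mul(6, Pow(-10, -1)))), -21), -1) = Pow(Mul(Mul(Add(3, Mul(-5, Rational(1, 6))), Add(Mul(11, Rational(1, 2)), Mul(6, Rational(-1, 10)))), -21), -1) = Pow(Mul(Mul(Add(3, Rational(-5, 6)), Add(Rational(11, 2), Rational(-3, 5))), -21), -1) = Pow(Mul(Mul(Rational(13, 6), Rational(49, 10)), -21), -1) = Pow(Mul(Rational(637, 60), -21), -1) = Pow(Rational(-4459, 20), -1) = Rational(-20, 4459)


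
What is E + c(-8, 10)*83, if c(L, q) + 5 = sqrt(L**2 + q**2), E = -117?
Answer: -532 + 166*sqrt(41) ≈ 530.92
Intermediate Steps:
c(L, q) = -5 + sqrt(L**2 + q**2)
E + c(-8, 10)*83 = -117 + (-5 + sqrt((-8)**2 + 10**2))*83 = -117 + (-5 + sqrt(64 + 100))*83 = -117 + (-5 + sqrt(164))*83 = -117 + (-5 + 2*sqrt(41))*83 = -117 + (-415 + 166*sqrt(41)) = -532 + 166*sqrt(41)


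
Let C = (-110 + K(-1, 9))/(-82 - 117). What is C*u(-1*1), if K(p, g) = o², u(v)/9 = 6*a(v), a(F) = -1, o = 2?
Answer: -5724/199 ≈ -28.764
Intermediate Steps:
u(v) = -54 (u(v) = 9*(6*(-1)) = 9*(-6) = -54)
K(p, g) = 4 (K(p, g) = 2² = 4)
C = 106/199 (C = (-110 + 4)/(-82 - 117) = -106/(-199) = -106*(-1/199) = 106/199 ≈ 0.53266)
C*u(-1*1) = (106/199)*(-54) = -5724/199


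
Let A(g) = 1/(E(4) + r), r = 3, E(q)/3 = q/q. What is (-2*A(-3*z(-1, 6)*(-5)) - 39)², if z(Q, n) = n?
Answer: 13924/9 ≈ 1547.1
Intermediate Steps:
E(q) = 3 (E(q) = 3*(q/q) = 3*1 = 3)
A(g) = ⅙ (A(g) = 1/(3 + 3) = 1/6 = ⅙)
(-2*A(-3*z(-1, 6)*(-5)) - 39)² = (-2*⅙ - 39)² = (-⅓ - 39)² = (-118/3)² = 13924/9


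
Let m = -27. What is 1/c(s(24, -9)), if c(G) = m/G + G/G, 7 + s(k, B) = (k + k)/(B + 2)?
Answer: 97/286 ≈ 0.33916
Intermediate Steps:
s(k, B) = -7 + 2*k/(2 + B) (s(k, B) = -7 + (k + k)/(B + 2) = -7 + (2*k)/(2 + B) = -7 + 2*k/(2 + B))
c(G) = 1 - 27/G (c(G) = -27/G + G/G = -27/G + 1 = 1 - 27/G)
1/c(s(24, -9)) = 1/((-27 + (-14 - 7*(-9) + 2*24)/(2 - 9))/(((-14 - 7*(-9) + 2*24)/(2 - 9)))) = 1/((-27 + (-14 + 63 + 48)/(-7))/(((-14 + 63 + 48)/(-7)))) = 1/((-27 - ⅐*97)/((-⅐*97))) = 1/((-27 - 97/7)/(-97/7)) = 1/(-7/97*(-286/7)) = 1/(286/97) = 97/286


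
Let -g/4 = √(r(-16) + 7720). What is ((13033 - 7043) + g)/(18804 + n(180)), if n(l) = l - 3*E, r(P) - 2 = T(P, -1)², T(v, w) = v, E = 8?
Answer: 599/1896 - √7978/4740 ≈ 0.29708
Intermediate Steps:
r(P) = 2 + P²
n(l) = -24 + l (n(l) = l - 3*8 = l - 24 = -24 + l)
g = -4*√7978 (g = -4*√((2 + (-16)²) + 7720) = -4*√((2 + 256) + 7720) = -4*√(258 + 7720) = -4*√7978 ≈ -357.28)
((13033 - 7043) + g)/(18804 + n(180)) = ((13033 - 7043) - 4*√7978)/(18804 + (-24 + 180)) = (5990 - 4*√7978)/(18804 + 156) = (5990 - 4*√7978)/18960 = (5990 - 4*√7978)*(1/18960) = 599/1896 - √7978/4740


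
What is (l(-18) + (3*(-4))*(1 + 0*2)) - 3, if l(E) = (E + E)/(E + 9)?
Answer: -11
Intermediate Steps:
l(E) = 2*E/(9 + E) (l(E) = (2*E)/(9 + E) = 2*E/(9 + E))
(l(-18) + (3*(-4))*(1 + 0*2)) - 3 = (2*(-18)/(9 - 18) + (3*(-4))*(1 + 0*2)) - 3 = (2*(-18)/(-9) - 12*(1 + 0)) - 3 = (2*(-18)*(-1/9) - 12*1) - 3 = (4 - 12) - 3 = -8 - 3 = -11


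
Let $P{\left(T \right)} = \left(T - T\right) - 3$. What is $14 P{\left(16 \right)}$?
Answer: $-42$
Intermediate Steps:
$P{\left(T \right)} = -3$ ($P{\left(T \right)} = 0 - 3 = -3$)
$14 P{\left(16 \right)} = 14 \left(-3\right) = -42$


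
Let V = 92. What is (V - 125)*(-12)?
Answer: 396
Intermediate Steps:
(V - 125)*(-12) = (92 - 125)*(-12) = -33*(-12) = 396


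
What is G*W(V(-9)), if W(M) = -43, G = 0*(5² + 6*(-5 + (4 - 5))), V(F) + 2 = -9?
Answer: 0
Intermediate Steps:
V(F) = -11 (V(F) = -2 - 9 = -11)
G = 0 (G = 0*(25 + 6*(-5 - 1)) = 0*(25 + 6*(-6)) = 0*(25 - 36) = 0*(-11) = 0)
G*W(V(-9)) = 0*(-43) = 0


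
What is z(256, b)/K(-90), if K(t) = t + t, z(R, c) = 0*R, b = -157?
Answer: 0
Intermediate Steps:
z(R, c) = 0
K(t) = 2*t
z(256, b)/K(-90) = 0/((2*(-90))) = 0/(-180) = 0*(-1/180) = 0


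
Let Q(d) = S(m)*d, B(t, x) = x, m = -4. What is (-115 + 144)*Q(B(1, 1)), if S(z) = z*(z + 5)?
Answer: -116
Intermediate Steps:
S(z) = z*(5 + z)
Q(d) = -4*d (Q(d) = (-4*(5 - 4))*d = (-4*1)*d = -4*d)
(-115 + 144)*Q(B(1, 1)) = (-115 + 144)*(-4*1) = 29*(-4) = -116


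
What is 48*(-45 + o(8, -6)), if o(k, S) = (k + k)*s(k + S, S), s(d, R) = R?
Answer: -6768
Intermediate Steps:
o(k, S) = 2*S*k (o(k, S) = (k + k)*S = (2*k)*S = 2*S*k)
48*(-45 + o(8, -6)) = 48*(-45 + 2*(-6)*8) = 48*(-45 - 96) = 48*(-141) = -6768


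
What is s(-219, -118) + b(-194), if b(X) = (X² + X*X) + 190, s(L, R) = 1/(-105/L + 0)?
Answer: 2641243/35 ≈ 75464.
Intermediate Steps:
s(L, R) = -L/105 (s(L, R) = 1/(-105/L) = -L/105)
b(X) = 190 + 2*X² (b(X) = (X² + X²) + 190 = 2*X² + 190 = 190 + 2*X²)
s(-219, -118) + b(-194) = -1/105*(-219) + (190 + 2*(-194)²) = 73/35 + (190 + 2*37636) = 73/35 + (190 + 75272) = 73/35 + 75462 = 2641243/35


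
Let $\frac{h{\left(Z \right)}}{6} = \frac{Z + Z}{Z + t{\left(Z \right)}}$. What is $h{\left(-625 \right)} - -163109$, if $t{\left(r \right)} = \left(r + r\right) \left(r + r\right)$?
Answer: $\frac{135869793}{833} \approx 1.6311 \cdot 10^{5}$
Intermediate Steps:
$t{\left(r \right)} = 4 r^{2}$ ($t{\left(r \right)} = 2 r 2 r = 4 r^{2}$)
$h{\left(Z \right)} = \frac{12 Z}{Z + 4 Z^{2}}$ ($h{\left(Z \right)} = 6 \frac{Z + Z}{Z + 4 Z^{2}} = 6 \frac{2 Z}{Z + 4 Z^{2}} = \frac{12 Z}{Z + 4 Z^{2}}$)
$h{\left(-625 \right)} - -163109 = \frac{12}{1 + 4 \left(-625\right)} - -163109 = \frac{12}{1 - 2500} + 163109 = \frac{12}{-2499} + 163109 = 12 \left(- \frac{1}{2499}\right) + 163109 = - \frac{4}{833} + 163109 = \frac{135869793}{833}$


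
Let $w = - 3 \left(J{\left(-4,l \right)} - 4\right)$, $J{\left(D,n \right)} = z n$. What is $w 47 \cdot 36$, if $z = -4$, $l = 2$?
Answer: $60912$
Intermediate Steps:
$J{\left(D,n \right)} = - 4 n$
$w = 36$ ($w = - 3 \left(\left(-4\right) 2 - 4\right) = - 3 \left(-8 - 4\right) = \left(-3\right) \left(-12\right) = 36$)
$w 47 \cdot 36 = 36 \cdot 47 \cdot 36 = 1692 \cdot 36 = 60912$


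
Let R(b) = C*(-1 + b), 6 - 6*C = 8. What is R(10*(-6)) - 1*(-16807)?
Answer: 50482/3 ≈ 16827.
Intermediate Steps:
C = -⅓ (C = 1 - ⅙*8 = 1 - 4/3 = -⅓ ≈ -0.33333)
R(b) = ⅓ - b/3 (R(b) = -(-1 + b)/3 = ⅓ - b/3)
R(10*(-6)) - 1*(-16807) = (⅓ - 10*(-6)/3) - 1*(-16807) = (⅓ - ⅓*(-60)) + 16807 = (⅓ + 20) + 16807 = 61/3 + 16807 = 50482/3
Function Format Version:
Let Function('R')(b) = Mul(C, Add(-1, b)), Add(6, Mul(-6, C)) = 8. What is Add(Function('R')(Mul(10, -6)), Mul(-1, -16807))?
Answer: Rational(50482, 3) ≈ 16827.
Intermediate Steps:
C = Rational(-1, 3) (C = Add(1, Mul(Rational(-1, 6), 8)) = Add(1, Rational(-4, 3)) = Rational(-1, 3) ≈ -0.33333)
Function('R')(b) = Add(Rational(1, 3), Mul(Rational(-1, 3), b)) (Function('R')(b) = Mul(Rational(-1, 3), Add(-1, b)) = Add(Rational(1, 3), Mul(Rational(-1, 3), b)))
Add(Function('R')(Mul(10, -6)), Mul(-1, -16807)) = Add(Add(Rational(1, 3), Mul(Rational(-1, 3), Mul(10, -6))), Mul(-1, -16807)) = Add(Add(Rational(1, 3), Mul(Rational(-1, 3), -60)), 16807) = Add(Add(Rational(1, 3), 20), 16807) = Add(Rational(61, 3), 16807) = Rational(50482, 3)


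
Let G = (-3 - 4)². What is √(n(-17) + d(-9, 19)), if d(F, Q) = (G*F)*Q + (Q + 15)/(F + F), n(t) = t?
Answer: I*√75581/3 ≈ 91.64*I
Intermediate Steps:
G = 49 (G = (-7)² = 49)
d(F, Q) = (15 + Q)/(2*F) + 49*F*Q (d(F, Q) = (49*F)*Q + (Q + 15)/(F + F) = 49*F*Q + (15 + Q)/((2*F)) = 49*F*Q + (15 + Q)*(1/(2*F)) = 49*F*Q + (15 + Q)/(2*F) = (15 + Q)/(2*F) + 49*F*Q)
√(n(-17) + d(-9, 19)) = √(-17 + (½)*(15 + 19 + 98*19*(-9)²)/(-9)) = √(-17 + (½)*(-⅑)*(15 + 19 + 98*19*81)) = √(-17 + (½)*(-⅑)*(15 + 19 + 150822)) = √(-17 + (½)*(-⅑)*150856) = √(-17 - 75428/9) = √(-75581/9) = I*√75581/3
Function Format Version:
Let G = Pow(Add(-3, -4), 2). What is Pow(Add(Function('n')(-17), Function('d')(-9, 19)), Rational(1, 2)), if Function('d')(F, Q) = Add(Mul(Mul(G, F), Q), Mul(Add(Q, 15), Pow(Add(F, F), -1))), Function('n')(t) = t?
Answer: Mul(Rational(1, 3), I, Pow(75581, Rational(1, 2))) ≈ Mul(91.640, I)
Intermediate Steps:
G = 49 (G = Pow(-7, 2) = 49)
Function('d')(F, Q) = Add(Mul(Rational(1, 2), Pow(F, -1), Add(15, Q)), Mul(49, F, Q)) (Function('d')(F, Q) = Add(Mul(Mul(49, F), Q), Mul(Add(Q, 15), Pow(Add(F, F), -1))) = Add(Mul(49, F, Q), Mul(Add(15, Q), Pow(Mul(2, F), -1))) = Add(Mul(49, F, Q), Mul(Add(15, Q), Mul(Rational(1, 2), Pow(F, -1)))) = Add(Mul(49, F, Q), Mul(Rational(1, 2), Pow(F, -1), Add(15, Q))) = Add(Mul(Rational(1, 2), Pow(F, -1), Add(15, Q)), Mul(49, F, Q)))
Pow(Add(Function('n')(-17), Function('d')(-9, 19)), Rational(1, 2)) = Pow(Add(-17, Mul(Rational(1, 2), Pow(-9, -1), Add(15, 19, Mul(98, 19, Pow(-9, 2))))), Rational(1, 2)) = Pow(Add(-17, Mul(Rational(1, 2), Rational(-1, 9), Add(15, 19, Mul(98, 19, 81)))), Rational(1, 2)) = Pow(Add(-17, Mul(Rational(1, 2), Rational(-1, 9), Add(15, 19, 150822))), Rational(1, 2)) = Pow(Add(-17, Mul(Rational(1, 2), Rational(-1, 9), 150856)), Rational(1, 2)) = Pow(Add(-17, Rational(-75428, 9)), Rational(1, 2)) = Pow(Rational(-75581, 9), Rational(1, 2)) = Mul(Rational(1, 3), I, Pow(75581, Rational(1, 2)))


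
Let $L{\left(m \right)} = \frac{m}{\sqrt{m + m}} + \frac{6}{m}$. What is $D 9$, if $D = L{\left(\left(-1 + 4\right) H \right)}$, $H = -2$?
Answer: $-9 + 9 i \sqrt{3} \approx -9.0 + 15.588 i$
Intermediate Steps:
$L{\left(m \right)} = \frac{6}{m} + \frac{\sqrt{2} \sqrt{m}}{2}$ ($L{\left(m \right)} = \frac{m}{\sqrt{2 m}} + \frac{6}{m} = \frac{m}{\sqrt{2} \sqrt{m}} + \frac{6}{m} = m \frac{\sqrt{2}}{2 \sqrt{m}} + \frac{6}{m} = \frac{\sqrt{2} \sqrt{m}}{2} + \frac{6}{m} = \frac{6}{m} + \frac{\sqrt{2} \sqrt{m}}{2}$)
$D = -1 + i \sqrt{3}$ ($D = \frac{12 + \sqrt{2} \left(\left(-1 + 4\right) \left(-2\right)\right)^{\frac{3}{2}}}{2 \left(-1 + 4\right) \left(-2\right)} = \frac{12 + \sqrt{2} \left(3 \left(-2\right)\right)^{\frac{3}{2}}}{2 \cdot 3 \left(-2\right)} = \frac{12 + \sqrt{2} \left(-6\right)^{\frac{3}{2}}}{2 \left(-6\right)} = \frac{1}{2} \left(- \frac{1}{6}\right) \left(12 + \sqrt{2} \left(- 6 i \sqrt{6}\right)\right) = \frac{1}{2} \left(- \frac{1}{6}\right) \left(12 - 12 i \sqrt{3}\right) = -1 + i \sqrt{3} \approx -1.0 + 1.732 i$)
$D 9 = \left(-1 + i \sqrt{3}\right) 9 = -9 + 9 i \sqrt{3}$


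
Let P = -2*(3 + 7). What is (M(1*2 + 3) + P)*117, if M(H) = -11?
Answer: -3627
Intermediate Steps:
P = -20 (P = -2*10 = -20)
(M(1*2 + 3) + P)*117 = (-11 - 20)*117 = -31*117 = -3627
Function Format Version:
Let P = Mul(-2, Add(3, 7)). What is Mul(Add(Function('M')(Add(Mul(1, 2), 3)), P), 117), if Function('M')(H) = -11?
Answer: -3627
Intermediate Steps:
P = -20 (P = Mul(-2, 10) = -20)
Mul(Add(Function('M')(Add(Mul(1, 2), 3)), P), 117) = Mul(Add(-11, -20), 117) = Mul(-31, 117) = -3627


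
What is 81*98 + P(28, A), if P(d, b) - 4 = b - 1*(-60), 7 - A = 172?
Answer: 7837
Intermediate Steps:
A = -165 (A = 7 - 1*172 = 7 - 172 = -165)
P(d, b) = 64 + b (P(d, b) = 4 + (b - 1*(-60)) = 4 + (b + 60) = 4 + (60 + b) = 64 + b)
81*98 + P(28, A) = 81*98 + (64 - 165) = 7938 - 101 = 7837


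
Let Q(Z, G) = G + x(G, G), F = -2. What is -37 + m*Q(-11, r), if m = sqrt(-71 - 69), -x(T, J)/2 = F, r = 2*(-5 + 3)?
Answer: -37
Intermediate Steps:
r = -4 (r = 2*(-2) = -4)
x(T, J) = 4 (x(T, J) = -2*(-2) = 4)
Q(Z, G) = 4 + G (Q(Z, G) = G + 4 = 4 + G)
m = 2*I*sqrt(35) (m = sqrt(-140) = 2*I*sqrt(35) ≈ 11.832*I)
-37 + m*Q(-11, r) = -37 + (2*I*sqrt(35))*(4 - 4) = -37 + (2*I*sqrt(35))*0 = -37 + 0 = -37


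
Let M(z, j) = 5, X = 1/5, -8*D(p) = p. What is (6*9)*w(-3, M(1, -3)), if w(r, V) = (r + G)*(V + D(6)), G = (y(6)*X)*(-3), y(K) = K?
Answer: -15147/10 ≈ -1514.7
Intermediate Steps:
D(p) = -p/8
X = ⅕ (X = 1*(⅕) = ⅕ ≈ 0.20000)
G = -18/5 (G = (6*(⅕))*(-3) = (6/5)*(-3) = -18/5 ≈ -3.6000)
w(r, V) = (-18/5 + r)*(-¾ + V) (w(r, V) = (r - 18/5)*(V - ⅛*6) = (-18/5 + r)*(V - ¾) = (-18/5 + r)*(-¾ + V))
(6*9)*w(-3, M(1, -3)) = (6*9)*(27/10 - 18/5*5 - ¾*(-3) + 5*(-3)) = 54*(27/10 - 18 + 9/4 - 15) = 54*(-561/20) = -15147/10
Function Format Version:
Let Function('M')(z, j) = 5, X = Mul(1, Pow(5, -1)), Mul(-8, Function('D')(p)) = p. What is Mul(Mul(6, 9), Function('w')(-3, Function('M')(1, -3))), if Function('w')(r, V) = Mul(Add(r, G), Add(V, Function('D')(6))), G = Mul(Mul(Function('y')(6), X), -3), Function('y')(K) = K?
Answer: Rational(-15147, 10) ≈ -1514.7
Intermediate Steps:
Function('D')(p) = Mul(Rational(-1, 8), p)
X = Rational(1, 5) (X = Mul(1, Rational(1, 5)) = Rational(1, 5) ≈ 0.20000)
G = Rational(-18, 5) (G = Mul(Mul(6, Rational(1, 5)), -3) = Mul(Rational(6, 5), -3) = Rational(-18, 5) ≈ -3.6000)
Function('w')(r, V) = Mul(Add(Rational(-18, 5), r), Add(Rational(-3, 4), V)) (Function('w')(r, V) = Mul(Add(r, Rational(-18, 5)), Add(V, Mul(Rational(-1, 8), 6))) = Mul(Add(Rational(-18, 5), r), Add(V, Rational(-3, 4))) = Mul(Add(Rational(-18, 5), r), Add(Rational(-3, 4), V)))
Mul(Mul(6, 9), Function('w')(-3, Function('M')(1, -3))) = Mul(Mul(6, 9), Add(Rational(27, 10), Mul(Rational(-18, 5), 5), Mul(Rational(-3, 4), -3), Mul(5, -3))) = Mul(54, Add(Rational(27, 10), -18, Rational(9, 4), -15)) = Mul(54, Rational(-561, 20)) = Rational(-15147, 10)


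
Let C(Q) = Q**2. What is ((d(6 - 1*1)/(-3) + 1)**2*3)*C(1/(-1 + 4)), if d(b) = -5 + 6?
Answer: 4/27 ≈ 0.14815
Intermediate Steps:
d(b) = 1
((d(6 - 1*1)/(-3) + 1)**2*3)*C(1/(-1 + 4)) = ((1/(-3) + 1)**2*3)*(1/(-1 + 4))**2 = ((1*(-1/3) + 1)**2*3)*(1/3)**2 = ((-1/3 + 1)**2*3)*(1/3)**2 = ((2/3)**2*3)*(1/9) = ((4/9)*3)*(1/9) = (4/3)*(1/9) = 4/27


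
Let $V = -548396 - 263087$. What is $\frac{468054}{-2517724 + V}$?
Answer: $- \frac{468054}{3329207} \approx -0.14059$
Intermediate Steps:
$V = -811483$ ($V = -548396 - 263087 = -811483$)
$\frac{468054}{-2517724 + V} = \frac{468054}{-2517724 - 811483} = \frac{468054}{-3329207} = 468054 \left(- \frac{1}{3329207}\right) = - \frac{468054}{3329207}$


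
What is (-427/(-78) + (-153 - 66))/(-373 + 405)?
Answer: -16655/2496 ≈ -6.6727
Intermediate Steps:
(-427/(-78) + (-153 - 66))/(-373 + 405) = (-427*(-1/78) - 219)/32 = (427/78 - 219)*(1/32) = -16655/78*1/32 = -16655/2496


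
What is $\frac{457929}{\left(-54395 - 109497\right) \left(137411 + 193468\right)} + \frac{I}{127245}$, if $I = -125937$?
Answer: $- \frac{758824770357369}{766699493199740} \approx -0.98973$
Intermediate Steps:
$\frac{457929}{\left(-54395 - 109497\right) \left(137411 + 193468\right)} + \frac{I}{127245} = \frac{457929}{\left(-54395 - 109497\right) \left(137411 + 193468\right)} - \frac{125937}{127245} = \frac{457929}{\left(-163892\right) 330879} - \frac{41979}{42415} = \frac{457929}{-54228421068} - \frac{41979}{42415} = 457929 \left(- \frac{1}{54228421068}\right) - \frac{41979}{42415} = - \frac{152643}{18076140356} - \frac{41979}{42415} = - \frac{758824770357369}{766699493199740}$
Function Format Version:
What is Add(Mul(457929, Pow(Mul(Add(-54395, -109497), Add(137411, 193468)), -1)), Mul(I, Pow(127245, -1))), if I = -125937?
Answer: Rational(-758824770357369, 766699493199740) ≈ -0.98973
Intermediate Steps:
Add(Mul(457929, Pow(Mul(Add(-54395, -109497), Add(137411, 193468)), -1)), Mul(I, Pow(127245, -1))) = Add(Mul(457929, Pow(Mul(Add(-54395, -109497), Add(137411, 193468)), -1)), Mul(-125937, Pow(127245, -1))) = Add(Mul(457929, Pow(Mul(-163892, 330879), -1)), Mul(-125937, Rational(1, 127245))) = Add(Mul(457929, Pow(-54228421068, -1)), Rational(-41979, 42415)) = Add(Mul(457929, Rational(-1, 54228421068)), Rational(-41979, 42415)) = Add(Rational(-152643, 18076140356), Rational(-41979, 42415)) = Rational(-758824770357369, 766699493199740)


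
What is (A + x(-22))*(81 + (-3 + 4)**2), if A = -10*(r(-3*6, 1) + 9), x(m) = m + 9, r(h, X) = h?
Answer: 6314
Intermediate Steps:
x(m) = 9 + m
A = 90 (A = -10*(-3*6 + 9) = -10*(-18 + 9) = -10*(-9) = 90)
(A + x(-22))*(81 + (-3 + 4)**2) = (90 + (9 - 22))*(81 + (-3 + 4)**2) = (90 - 13)*(81 + 1**2) = 77*(81 + 1) = 77*82 = 6314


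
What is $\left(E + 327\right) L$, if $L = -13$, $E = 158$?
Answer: $-6305$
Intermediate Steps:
$\left(E + 327\right) L = \left(158 + 327\right) \left(-13\right) = 485 \left(-13\right) = -6305$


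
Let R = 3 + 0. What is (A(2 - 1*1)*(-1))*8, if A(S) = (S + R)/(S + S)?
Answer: -16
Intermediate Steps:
R = 3
A(S) = (3 + S)/(2*S) (A(S) = (S + 3)/(S + S) = (3 + S)/((2*S)) = (3 + S)*(1/(2*S)) = (3 + S)/(2*S))
(A(2 - 1*1)*(-1))*8 = (((3 + (2 - 1*1))/(2*(2 - 1*1)))*(-1))*8 = (((3 + (2 - 1))/(2*(2 - 1)))*(-1))*8 = (((1/2)*(3 + 1)/1)*(-1))*8 = (((1/2)*1*4)*(-1))*8 = (2*(-1))*8 = -2*8 = -16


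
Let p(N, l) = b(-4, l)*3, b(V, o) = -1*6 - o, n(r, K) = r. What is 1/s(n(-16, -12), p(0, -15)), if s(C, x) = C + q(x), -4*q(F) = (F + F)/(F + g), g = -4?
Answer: -46/763 ≈ -0.060288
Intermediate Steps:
b(V, o) = -6 - o
q(F) = -F/(2*(-4 + F)) (q(F) = -(F + F)/(4*(F - 4)) = -2*F/(4*(-4 + F)) = -F/(2*(-4 + F)))
p(N, l) = -18 - 3*l (p(N, l) = (-6 - l)*3 = -18 - 3*l)
s(C, x) = C - x/(-8 + 2*x)
1/s(n(-16, -12), p(0, -15)) = 1/((-(-18 - 3*(-15))/2 - 16*(-4 + (-18 - 3*(-15))))/(-4 + (-18 - 3*(-15)))) = 1/((-(-18 + 45)/2 - 16*(-4 + (-18 + 45)))/(-4 + (-18 + 45))) = 1/((-1/2*27 - 16*(-4 + 27))/(-4 + 27)) = 1/((-27/2 - 16*23)/23) = 1/((-27/2 - 368)/23) = 1/((1/23)*(-763/2)) = 1/(-763/46) = -46/763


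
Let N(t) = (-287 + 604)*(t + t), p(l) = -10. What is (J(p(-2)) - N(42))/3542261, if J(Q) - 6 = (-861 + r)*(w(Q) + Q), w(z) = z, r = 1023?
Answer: -29862/3542261 ≈ -0.0084302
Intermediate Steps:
N(t) = 634*t (N(t) = 317*(2*t) = 634*t)
J(Q) = 6 + 324*Q (J(Q) = 6 + (-861 + 1023)*(Q + Q) = 6 + 162*(2*Q) = 6 + 324*Q)
(J(p(-2)) - N(42))/3542261 = ((6 + 324*(-10)) - 634*42)/3542261 = ((6 - 3240) - 1*26628)*(1/3542261) = (-3234 - 26628)*(1/3542261) = -29862*1/3542261 = -29862/3542261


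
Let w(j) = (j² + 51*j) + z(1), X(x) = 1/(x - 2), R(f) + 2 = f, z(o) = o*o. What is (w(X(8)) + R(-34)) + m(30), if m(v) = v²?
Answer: 31447/36 ≈ 873.53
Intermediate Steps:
z(o) = o²
R(f) = -2 + f
X(x) = 1/(-2 + x)
w(j) = 1 + j² + 51*j (w(j) = (j² + 51*j) + 1² = (j² + 51*j) + 1 = 1 + j² + 51*j)
(w(X(8)) + R(-34)) + m(30) = ((1 + (1/(-2 + 8))² + 51/(-2 + 8)) + (-2 - 34)) + 30² = ((1 + (1/6)² + 51/6) - 36) + 900 = ((1 + (⅙)² + 51*(⅙)) - 36) + 900 = ((1 + 1/36 + 17/2) - 36) + 900 = (343/36 - 36) + 900 = -953/36 + 900 = 31447/36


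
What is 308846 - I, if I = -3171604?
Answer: 3480450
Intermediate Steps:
308846 - I = 308846 - 1*(-3171604) = 308846 + 3171604 = 3480450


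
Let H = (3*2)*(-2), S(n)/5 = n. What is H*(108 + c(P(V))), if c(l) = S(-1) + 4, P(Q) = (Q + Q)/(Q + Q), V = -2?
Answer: -1284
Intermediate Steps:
S(n) = 5*n
P(Q) = 1 (P(Q) = (2*Q)/((2*Q)) = (2*Q)*(1/(2*Q)) = 1)
H = -12 (H = 6*(-2) = -12)
c(l) = -1 (c(l) = 5*(-1) + 4 = -5 + 4 = -1)
H*(108 + c(P(V))) = -12*(108 - 1) = -12*107 = -1284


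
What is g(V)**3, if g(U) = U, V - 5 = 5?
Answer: 1000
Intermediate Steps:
V = 10 (V = 5 + 5 = 10)
g(V)**3 = 10**3 = 1000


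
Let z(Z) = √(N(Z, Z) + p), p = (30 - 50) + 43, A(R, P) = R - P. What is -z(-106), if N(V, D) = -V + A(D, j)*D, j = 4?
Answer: -√11789 ≈ -108.58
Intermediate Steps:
p = 23 (p = -20 + 43 = 23)
N(V, D) = -V + D*(-4 + D) (N(V, D) = -V + (D - 1*4)*D = -V + (D - 4)*D = -V + (-4 + D)*D = -V + D*(-4 + D))
z(Z) = √(23 - Z + Z*(-4 + Z)) (z(Z) = √((-Z + Z*(-4 + Z)) + 23) = √(23 - Z + Z*(-4 + Z)))
-z(-106) = -√(23 - 1*(-106) - 106*(-4 - 106)) = -√(23 + 106 - 106*(-110)) = -√(23 + 106 + 11660) = -√11789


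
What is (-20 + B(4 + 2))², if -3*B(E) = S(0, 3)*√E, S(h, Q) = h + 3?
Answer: (20 + √6)² ≈ 503.98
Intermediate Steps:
S(h, Q) = 3 + h
B(E) = -√E (B(E) = -(3 + 0)*√E/3 = -√E)
(-20 + B(4 + 2))² = (-20 - √(4 + 2))² = (-20 - √6)²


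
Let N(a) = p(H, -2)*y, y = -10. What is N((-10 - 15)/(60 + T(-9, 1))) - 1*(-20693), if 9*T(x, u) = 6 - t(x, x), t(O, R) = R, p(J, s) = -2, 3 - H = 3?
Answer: 20713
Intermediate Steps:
H = 0 (H = 3 - 1*3 = 3 - 3 = 0)
T(x, u) = 2/3 - x/9 (T(x, u) = (6 - x)/9 = 2/3 - x/9)
N(a) = 20 (N(a) = -2*(-10) = 20)
N((-10 - 15)/(60 + T(-9, 1))) - 1*(-20693) = 20 - 1*(-20693) = 20 + 20693 = 20713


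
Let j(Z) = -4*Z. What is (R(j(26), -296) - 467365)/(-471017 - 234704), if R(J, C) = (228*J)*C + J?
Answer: -6551283/705721 ≈ -9.2831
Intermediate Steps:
R(J, C) = J + 228*C*J (R(J, C) = 228*C*J + J = J + 228*C*J)
(R(j(26), -296) - 467365)/(-471017 - 234704) = ((-4*26)*(1 + 228*(-296)) - 467365)/(-471017 - 234704) = (-104*(1 - 67488) - 467365)/(-705721) = (-104*(-67487) - 467365)*(-1/705721) = (7018648 - 467365)*(-1/705721) = 6551283*(-1/705721) = -6551283/705721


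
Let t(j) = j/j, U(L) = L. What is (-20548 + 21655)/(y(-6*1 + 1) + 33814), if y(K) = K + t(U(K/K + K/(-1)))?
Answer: 369/11270 ≈ 0.032742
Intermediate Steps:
t(j) = 1
y(K) = 1 + K (y(K) = K + 1 = 1 + K)
(-20548 + 21655)/(y(-6*1 + 1) + 33814) = (-20548 + 21655)/((1 + (-6*1 + 1)) + 33814) = 1107/((1 + (-6 + 1)) + 33814) = 1107/((1 - 5) + 33814) = 1107/(-4 + 33814) = 1107/33810 = 1107*(1/33810) = 369/11270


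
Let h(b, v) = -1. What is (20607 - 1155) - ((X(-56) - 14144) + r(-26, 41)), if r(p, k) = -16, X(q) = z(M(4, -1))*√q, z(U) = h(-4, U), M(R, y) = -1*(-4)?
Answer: 33612 + 2*I*√14 ≈ 33612.0 + 7.4833*I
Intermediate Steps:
M(R, y) = 4
z(U) = -1
X(q) = -√q
(20607 - 1155) - ((X(-56) - 14144) + r(-26, 41)) = (20607 - 1155) - ((-√(-56) - 14144) - 16) = 19452 - ((-2*I*√14 - 14144) - 16) = 19452 - ((-14144 - 2*I*√14) - 16) = 19452 - (-14160 - 2*I*√14) = 19452 + (14160 + 2*I*√14) = 33612 + 2*I*√14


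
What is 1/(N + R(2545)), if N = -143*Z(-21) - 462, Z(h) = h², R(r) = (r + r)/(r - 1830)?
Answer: -143/9083057 ≈ -1.5744e-5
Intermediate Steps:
R(r) = 2*r/(-1830 + r) (R(r) = (2*r)/(-1830 + r) = 2*r/(-1830 + r))
N = -63525 (N = -143*(-21)² - 462 = -143*441 - 462 = -63063 - 462 = -63525)
1/(N + R(2545)) = 1/(-63525 + 2*2545/(-1830 + 2545)) = 1/(-63525 + 2*2545/715) = 1/(-63525 + 2*2545*(1/715)) = 1/(-63525 + 1018/143) = 1/(-9083057/143) = -143/9083057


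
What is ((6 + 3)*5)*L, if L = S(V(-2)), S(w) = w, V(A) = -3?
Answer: -135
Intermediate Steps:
L = -3
((6 + 3)*5)*L = ((6 + 3)*5)*(-3) = (9*5)*(-3) = 45*(-3) = -135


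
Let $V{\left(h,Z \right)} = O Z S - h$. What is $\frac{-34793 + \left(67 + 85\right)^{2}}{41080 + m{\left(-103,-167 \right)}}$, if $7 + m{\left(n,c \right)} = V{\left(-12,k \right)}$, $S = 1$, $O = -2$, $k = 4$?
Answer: $- \frac{11689}{41077} \approx -0.28456$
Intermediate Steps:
$V{\left(h,Z \right)} = - h - 2 Z$ ($V{\left(h,Z \right)} = - 2 Z 1 - h = - 2 Z - h = - h - 2 Z$)
$m{\left(n,c \right)} = -3$ ($m{\left(n,c \right)} = -7 - -4 = -7 + \left(12 - 8\right) = -7 + 4 = -3$)
$\frac{-34793 + \left(67 + 85\right)^{2}}{41080 + m{\left(-103,-167 \right)}} = \frac{-34793 + \left(67 + 85\right)^{2}}{41080 - 3} = \frac{-34793 + 152^{2}}{41077} = \left(-34793 + 23104\right) \frac{1}{41077} = \left(-11689\right) \frac{1}{41077} = - \frac{11689}{41077}$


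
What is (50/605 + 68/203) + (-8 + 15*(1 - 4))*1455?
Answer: -1894165487/24563 ≈ -77115.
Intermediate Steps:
(50/605 + 68/203) + (-8 + 15*(1 - 4))*1455 = (50*(1/605) + 68*(1/203)) + (-8 + 15*(-3))*1455 = (10/121 + 68/203) + (-8 - 45)*1455 = 10258/24563 - 53*1455 = 10258/24563 - 77115 = -1894165487/24563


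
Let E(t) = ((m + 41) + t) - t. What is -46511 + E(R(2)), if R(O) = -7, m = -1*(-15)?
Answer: -46455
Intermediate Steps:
m = 15
E(t) = 56 (E(t) = ((15 + 41) + t) - t = (56 + t) - t = 56)
-46511 + E(R(2)) = -46511 + 56 = -46455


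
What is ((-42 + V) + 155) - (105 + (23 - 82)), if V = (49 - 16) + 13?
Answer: 113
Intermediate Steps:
V = 46 (V = 33 + 13 = 46)
((-42 + V) + 155) - (105 + (23 - 82)) = ((-42 + 46) + 155) - (105 + (23 - 82)) = (4 + 155) - (105 - 59) = 159 - 1*46 = 159 - 46 = 113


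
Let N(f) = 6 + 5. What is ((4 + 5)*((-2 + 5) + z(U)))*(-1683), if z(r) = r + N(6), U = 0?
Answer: -212058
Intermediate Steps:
N(f) = 11
z(r) = 11 + r (z(r) = r + 11 = 11 + r)
((4 + 5)*((-2 + 5) + z(U)))*(-1683) = ((4 + 5)*((-2 + 5) + (11 + 0)))*(-1683) = (9*(3 + 11))*(-1683) = (9*14)*(-1683) = 126*(-1683) = -212058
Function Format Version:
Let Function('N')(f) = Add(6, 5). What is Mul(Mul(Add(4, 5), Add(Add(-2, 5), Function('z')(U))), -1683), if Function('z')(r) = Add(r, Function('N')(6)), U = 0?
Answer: -212058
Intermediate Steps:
Function('N')(f) = 11
Function('z')(r) = Add(11, r) (Function('z')(r) = Add(r, 11) = Add(11, r))
Mul(Mul(Add(4, 5), Add(Add(-2, 5), Function('z')(U))), -1683) = Mul(Mul(Add(4, 5), Add(Add(-2, 5), Add(11, 0))), -1683) = Mul(Mul(9, Add(3, 11)), -1683) = Mul(Mul(9, 14), -1683) = Mul(126, -1683) = -212058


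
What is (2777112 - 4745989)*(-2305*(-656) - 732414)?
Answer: -1535066455082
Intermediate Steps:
(2777112 - 4745989)*(-2305*(-656) - 732414) = -1968877*(1512080 - 732414) = -1968877*779666 = -1535066455082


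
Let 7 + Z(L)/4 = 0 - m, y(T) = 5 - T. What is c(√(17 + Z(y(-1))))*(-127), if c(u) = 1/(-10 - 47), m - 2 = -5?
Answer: 127/57 ≈ 2.2281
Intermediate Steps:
m = -3 (m = 2 - 5 = -3)
Z(L) = -16 (Z(L) = -28 + 4*(0 - 1*(-3)) = -28 + 4*(0 + 3) = -28 + 4*3 = -28 + 12 = -16)
c(u) = -1/57 (c(u) = 1/(-57) = -1/57)
c(√(17 + Z(y(-1))))*(-127) = -1/57*(-127) = 127/57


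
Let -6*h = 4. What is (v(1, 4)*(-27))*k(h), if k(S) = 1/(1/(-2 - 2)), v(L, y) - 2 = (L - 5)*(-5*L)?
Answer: 2376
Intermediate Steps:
h = -2/3 (h = -1/6*4 = -2/3 ≈ -0.66667)
v(L, y) = 2 - 5*L*(-5 + L) (v(L, y) = 2 + (L - 5)*(-5*L) = 2 + (-5 + L)*(-5*L) = 2 - 5*L*(-5 + L))
k(S) = -4 (k(S) = 1/(1/(-4)) = 1/(-1/4) = -4)
(v(1, 4)*(-27))*k(h) = ((2 - 5*1**2 + 25*1)*(-27))*(-4) = ((2 - 5*1 + 25)*(-27))*(-4) = ((2 - 5 + 25)*(-27))*(-4) = (22*(-27))*(-4) = -594*(-4) = 2376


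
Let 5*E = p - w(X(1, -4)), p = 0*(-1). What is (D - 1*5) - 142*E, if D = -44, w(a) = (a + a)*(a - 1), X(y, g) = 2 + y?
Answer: 1459/5 ≈ 291.80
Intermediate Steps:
w(a) = 2*a*(-1 + a) (w(a) = (2*a)*(-1 + a) = 2*a*(-1 + a))
p = 0
E = -12/5 (E = (0 - 2*(2 + 1)*(-1 + (2 + 1)))/5 = (0 - 2*3*(-1 + 3))/5 = (0 - 2*3*2)/5 = (0 - 1*12)/5 = (0 - 12)/5 = (⅕)*(-12) = -12/5 ≈ -2.4000)
(D - 1*5) - 142*E = (-44 - 1*5) - 142*(-12/5) = (-44 - 5) + 1704/5 = -49 + 1704/5 = 1459/5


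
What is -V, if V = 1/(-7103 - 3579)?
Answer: 1/10682 ≈ 9.3615e-5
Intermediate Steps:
V = -1/10682 (V = 1/(-10682) = -1/10682 ≈ -9.3615e-5)
-V = -1*(-1/10682) = 1/10682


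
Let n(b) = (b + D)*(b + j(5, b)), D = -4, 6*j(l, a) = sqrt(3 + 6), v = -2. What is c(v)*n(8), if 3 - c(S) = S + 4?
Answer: 34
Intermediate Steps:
c(S) = -1 - S (c(S) = 3 - (S + 4) = 3 - (4 + S) = 3 + (-4 - S) = -1 - S)
j(l, a) = 1/2 (j(l, a) = sqrt(3 + 6)/6 = sqrt(9)/6 = (1/6)*3 = 1/2)
n(b) = (1/2 + b)*(-4 + b) (n(b) = (b - 4)*(b + 1/2) = (-4 + b)*(1/2 + b) = (1/2 + b)*(-4 + b))
c(v)*n(8) = (-1 - 1*(-2))*(-2 + 8**2 - 7/2*8) = (-1 + 2)*(-2 + 64 - 28) = 1*34 = 34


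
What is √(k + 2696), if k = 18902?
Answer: √21598 ≈ 146.96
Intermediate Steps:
√(k + 2696) = √(18902 + 2696) = √21598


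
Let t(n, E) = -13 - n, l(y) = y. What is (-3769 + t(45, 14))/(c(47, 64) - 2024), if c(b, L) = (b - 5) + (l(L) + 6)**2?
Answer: -3827/2918 ≈ -1.3115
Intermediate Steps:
c(b, L) = -5 + b + (6 + L)**2 (c(b, L) = (b - 5) + (L + 6)**2 = (-5 + b) + (6 + L)**2 = -5 + b + (6 + L)**2)
(-3769 + t(45, 14))/(c(47, 64) - 2024) = (-3769 + (-13 - 1*45))/((-5 + 47 + (6 + 64)**2) - 2024) = (-3769 + (-13 - 45))/((-5 + 47 + 70**2) - 2024) = (-3769 - 58)/((-5 + 47 + 4900) - 2024) = -3827/(4942 - 2024) = -3827/2918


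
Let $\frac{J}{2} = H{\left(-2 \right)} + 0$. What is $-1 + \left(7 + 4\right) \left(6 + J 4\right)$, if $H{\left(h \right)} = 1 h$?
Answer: $-111$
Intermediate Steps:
$H{\left(h \right)} = h$
$J = -4$ ($J = 2 \left(-2 + 0\right) = 2 \left(-2\right) = -4$)
$-1 + \left(7 + 4\right) \left(6 + J 4\right) = -1 + \left(7 + 4\right) \left(6 - 16\right) = -1 + 11 \left(6 - 16\right) = -1 + 11 \left(-10\right) = -1 - 110 = -111$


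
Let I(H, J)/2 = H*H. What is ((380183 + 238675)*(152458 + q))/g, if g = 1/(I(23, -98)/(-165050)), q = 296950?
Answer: -147125340377856/82525 ≈ -1.7828e+9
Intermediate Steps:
I(H, J) = 2*H² (I(H, J) = 2*(H*H) = 2*H²)
g = -82525/529 (g = 1/((2*23²)/(-165050)) = 1/((2*529)*(-1/165050)) = 1/(1058*(-1/165050)) = 1/(-529/82525) = -82525/529 ≈ -156.00)
((380183 + 238675)*(152458 + q))/g = ((380183 + 238675)*(152458 + 296950))/(-82525/529) = (618858*449408)*(-529/82525) = 278119736064*(-529/82525) = -147125340377856/82525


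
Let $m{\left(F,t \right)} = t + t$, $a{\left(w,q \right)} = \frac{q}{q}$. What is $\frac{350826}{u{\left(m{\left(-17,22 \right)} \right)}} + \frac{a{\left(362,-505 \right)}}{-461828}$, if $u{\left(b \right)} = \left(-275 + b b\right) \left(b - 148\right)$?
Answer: $- \frac{10126340167}{4986126002} \approx -2.0309$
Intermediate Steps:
$a{\left(w,q \right)} = 1$
$m{\left(F,t \right)} = 2 t$
$u{\left(b \right)} = \left(-275 + b^{2}\right) \left(-148 + b\right)$
$\frac{350826}{u{\left(m{\left(-17,22 \right)} \right)}} + \frac{a{\left(362,-505 \right)}}{-461828} = \frac{350826}{40700 + \left(2 \cdot 22\right)^{3} - 275 \cdot 2 \cdot 22 - 148 \left(2 \cdot 22\right)^{2}} + 1 \frac{1}{-461828} = \frac{350826}{40700 + 44^{3} - 12100 - 148 \cdot 44^{2}} + 1 \left(- \frac{1}{461828}\right) = \frac{350826}{40700 + 85184 - 12100 - 286528} - \frac{1}{461828} = \frac{350826}{-172744} - \frac{1}{461828} = 350826 \left(- \frac{1}{172744}\right) - \frac{1}{461828} = - \frac{175413}{86372} - \frac{1}{461828} = - \frac{10126340167}{4986126002}$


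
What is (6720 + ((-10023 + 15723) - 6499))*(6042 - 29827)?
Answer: -140830985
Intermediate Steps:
(6720 + ((-10023 + 15723) - 6499))*(6042 - 29827) = (6720 + (5700 - 6499))*(-23785) = (6720 - 799)*(-23785) = 5921*(-23785) = -140830985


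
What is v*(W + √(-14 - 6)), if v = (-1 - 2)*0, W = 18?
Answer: 0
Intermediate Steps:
v = 0 (v = -3*0 = 0)
v*(W + √(-14 - 6)) = 0*(18 + √(-14 - 6)) = 0*(18 + √(-20)) = 0*(18 + 2*I*√5) = 0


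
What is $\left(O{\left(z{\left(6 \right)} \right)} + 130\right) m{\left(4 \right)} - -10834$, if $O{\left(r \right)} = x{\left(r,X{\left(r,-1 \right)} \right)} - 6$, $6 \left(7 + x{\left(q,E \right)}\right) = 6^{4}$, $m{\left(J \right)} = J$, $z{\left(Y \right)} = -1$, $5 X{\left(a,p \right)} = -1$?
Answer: $12166$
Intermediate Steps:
$X{\left(a,p \right)} = - \frac{1}{5}$ ($X{\left(a,p \right)} = \frac{1}{5} \left(-1\right) = - \frac{1}{5}$)
$x{\left(q,E \right)} = 209$ ($x{\left(q,E \right)} = -7 + \frac{6^{4}}{6} = -7 + \frac{1}{6} \cdot 1296 = -7 + 216 = 209$)
$O{\left(r \right)} = 203$ ($O{\left(r \right)} = 209 - 6 = 203$)
$\left(O{\left(z{\left(6 \right)} \right)} + 130\right) m{\left(4 \right)} - -10834 = \left(203 + 130\right) 4 - -10834 = 333 \cdot 4 + 10834 = 1332 + 10834 = 12166$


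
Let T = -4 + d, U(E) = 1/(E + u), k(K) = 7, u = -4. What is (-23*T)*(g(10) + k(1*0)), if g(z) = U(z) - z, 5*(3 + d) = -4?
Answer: -5083/10 ≈ -508.30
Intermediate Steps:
d = -19/5 (d = -3 + (1/5)*(-4) = -3 - 4/5 = -19/5 ≈ -3.8000)
U(E) = 1/(-4 + E) (U(E) = 1/(E - 4) = 1/(-4 + E))
T = -39/5 (T = -4 - 19/5 = -39/5 ≈ -7.8000)
g(z) = 1/(-4 + z) - z
(-23*T)*(g(10) + k(1*0)) = (-23*(-39/5))*((1 - 1*10*(-4 + 10))/(-4 + 10) + 7) = 897*((1 - 1*10*6)/6 + 7)/5 = 897*((1 - 60)/6 + 7)/5 = 897*((1/6)*(-59) + 7)/5 = 897*(-59/6 + 7)/5 = (897/5)*(-17/6) = -5083/10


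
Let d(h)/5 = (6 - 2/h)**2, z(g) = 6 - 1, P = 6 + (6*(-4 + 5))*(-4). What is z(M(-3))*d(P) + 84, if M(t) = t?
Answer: 82429/81 ≈ 1017.6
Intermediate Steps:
P = -18 (P = 6 + (6*1)*(-4) = 6 + 6*(-4) = 6 - 24 = -18)
z(g) = 5
d(h) = 5*(6 - 2/h)**2
z(M(-3))*d(P) + 84 = 5*(20*(-1 + 3*(-18))**2/(-18)**2) + 84 = 5*(20*(1/324)*(-1 - 54)**2) + 84 = 5*(20*(1/324)*(-55)**2) + 84 = 5*(20*(1/324)*3025) + 84 = 5*(15125/81) + 84 = 75625/81 + 84 = 82429/81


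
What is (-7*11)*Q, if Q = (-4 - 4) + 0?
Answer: 616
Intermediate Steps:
Q = -8 (Q = -8 + 0 = -8)
(-7*11)*Q = -7*11*(-8) = -77*(-8) = 616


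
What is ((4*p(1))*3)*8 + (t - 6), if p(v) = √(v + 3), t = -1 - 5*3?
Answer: 170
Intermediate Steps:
t = -16 (t = -1 - 15 = -16)
p(v) = √(3 + v)
((4*p(1))*3)*8 + (t - 6) = ((4*√(3 + 1))*3)*8 + (-16 - 6) = ((4*√4)*3)*8 - 22 = ((4*2)*3)*8 - 22 = (8*3)*8 - 22 = 24*8 - 22 = 192 - 22 = 170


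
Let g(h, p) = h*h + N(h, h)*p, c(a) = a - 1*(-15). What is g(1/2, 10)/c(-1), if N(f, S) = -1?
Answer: -39/56 ≈ -0.69643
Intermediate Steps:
c(a) = 15 + a (c(a) = a + 15 = 15 + a)
g(h, p) = h² - p (g(h, p) = h*h - p = h² - p)
g(1/2, 10)/c(-1) = ((1/2)² - 1*10)/(15 - 1) = ((½)² - 10)/14 = (¼ - 10)*(1/14) = -39/4*1/14 = -39/56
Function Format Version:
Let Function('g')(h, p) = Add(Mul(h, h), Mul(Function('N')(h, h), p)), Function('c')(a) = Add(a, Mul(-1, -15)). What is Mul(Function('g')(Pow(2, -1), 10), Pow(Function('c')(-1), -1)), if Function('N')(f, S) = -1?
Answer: Rational(-39, 56) ≈ -0.69643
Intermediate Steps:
Function('c')(a) = Add(15, a) (Function('c')(a) = Add(a, 15) = Add(15, a))
Function('g')(h, p) = Add(Pow(h, 2), Mul(-1, p)) (Function('g')(h, p) = Add(Mul(h, h), Mul(-1, p)) = Add(Pow(h, 2), Mul(-1, p)))
Mul(Function('g')(Pow(2, -1), 10), Pow(Function('c')(-1), -1)) = Mul(Add(Pow(Pow(2, -1), 2), Mul(-1, 10)), Pow(Add(15, -1), -1)) = Mul(Add(Pow(Rational(1, 2), 2), -10), Pow(14, -1)) = Mul(Add(Rational(1, 4), -10), Rational(1, 14)) = Mul(Rational(-39, 4), Rational(1, 14)) = Rational(-39, 56)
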